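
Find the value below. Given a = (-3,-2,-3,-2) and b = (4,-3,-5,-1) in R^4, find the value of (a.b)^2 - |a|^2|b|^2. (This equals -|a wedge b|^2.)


a . b = (-3)*4 + (-2)*(-3) + (-3)*(-5) + (-2)*(-1)
= -12 + 6 + 15 + 2 = 11
|a|^2 = (-3)^2 + (-2)^2 + (-3)^2 + (-2)^2 = 26
|b|^2 = 4^2 + (-3)^2 + (-5)^2 + (-1)^2 = 51
(a.b)^2 = 11^2 = 121
|a|^2 * |b|^2 = 26 * 51 = 1326
Result = 121 - 1326 = -1205


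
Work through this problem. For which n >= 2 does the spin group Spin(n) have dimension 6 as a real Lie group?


dim Spin(n) = dim so(n) = n(n-1)/2.
Solve n(n-1)/2 = 6, i.e. n^2 - n - 12 = 0.
Discriminant = 1 + 8*6 = 49
n = (1 + sqrt(49))/2 = (1 + 7)/2 = 4


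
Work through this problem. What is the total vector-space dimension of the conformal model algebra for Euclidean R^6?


The conformal model of R^6 uses Cl(7,1): the 6 Euclidean generators plus two extra orthogonal generators e+ (e+^2 = +1) and e- (e-^2 = -1), from which the null vectors e0, einf are built.
Number of generators m = 6 + 2 = 8.
dim Cl(p,q) = 2^m = 2^8 = 256


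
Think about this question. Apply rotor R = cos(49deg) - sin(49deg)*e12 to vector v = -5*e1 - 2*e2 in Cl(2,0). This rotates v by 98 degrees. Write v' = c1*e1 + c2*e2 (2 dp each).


Rotor R = cos(49deg) - sin(49deg)*e12
Rotation angle theta = 2 * 49 = 98 degrees
v' = R*v*~R rotates v by theta.
cos(98deg) = -0.1392, sin(98deg) = 0.9903
v'_1 = -5*cos(98deg) - (-2)*sin(98deg)
= -5*(-0.1392) - (-2)*0.9903
= 2.68
v'_2 = -5*sin(98deg) + (-2)*cos(98deg)
= -5*0.9903 + (-2)*(-0.1392)
= -4.67
v' = 2.68*e1 - 4.67*e2


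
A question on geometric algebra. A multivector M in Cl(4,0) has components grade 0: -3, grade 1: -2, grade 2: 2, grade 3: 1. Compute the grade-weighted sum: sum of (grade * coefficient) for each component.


Grade-weighted sum = sum of grade_k * coefficient_k
0*(-3) = 0
1*(-2) = -2
2*2 = 4
3*1 = 3
Total = 0 + (-2) + 4 + 3 = 5


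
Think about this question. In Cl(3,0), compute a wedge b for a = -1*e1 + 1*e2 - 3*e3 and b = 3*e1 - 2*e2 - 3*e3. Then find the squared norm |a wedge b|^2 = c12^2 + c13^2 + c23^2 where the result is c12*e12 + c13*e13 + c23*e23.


a wedge b = (a1*b2 - a2*b1)*e12 + (a1*b3 - a3*b1)*e13 + (a2*b3 - a3*b2)*e23
e12 coeff: (-1)*(-2) - 1*3 = 2 - 3 = -1
e13 coeff: (-1)*(-3) - (-3)*3 = 3 - (-9) = 12
e23 coeff: 1*(-3) - (-3)*(-2) = -3 - 6 = -9
|a wedge b|^2 = (-1)^2 + 12^2 + (-9)^2
= 1 + 144 + 81
= 226


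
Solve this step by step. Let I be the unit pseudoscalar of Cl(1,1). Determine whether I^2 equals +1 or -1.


The pseudoscalar I = e1...e_n (product of all n generators) of Cl(p,q) satisfies I^2 = (-1)^(q + n(n-1)/2).
p = 1, q = 1, n = p + q = 2
n(n-1)/2 = 2 * 1 / 2 = 1
Exponent = q + n(n-1)/2 = 1 + 1 = 2
I^2 = (-1)^2 = +1


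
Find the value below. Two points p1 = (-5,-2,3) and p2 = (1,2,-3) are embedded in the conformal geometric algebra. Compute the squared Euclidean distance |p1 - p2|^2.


p1 - p2 = (-6, -4, 6)
|p1 - p2|^2 = (-6)^2 + (-4)^2 + 6^2
= 36 + 16 + 36
= 88


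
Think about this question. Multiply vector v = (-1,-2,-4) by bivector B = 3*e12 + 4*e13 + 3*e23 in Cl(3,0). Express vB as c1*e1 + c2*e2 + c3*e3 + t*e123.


vB has grade-1 (vector) and grade-3 (trivector) parts: vB = (v _| B) + (v ^ B).
Vector part <vB>_1:
  e1: -v2*b12 - v3*b13 = -(-2)*(3) - (-4)*(4) = 22
  e2: v1*b12 - v3*b23 = (-1)*(3) - (-4)*(3) = 9
  e3: v1*b13 + v2*b23 = (-1)*(4) + (-2)*(3) = -10
Trivector part <vB>_3:
  e123: v1*b23 - v2*b13 + v3*b12 = (-1)*(3) - (-2)*(4) + (-4)*(3) = -7
vB = 22*e1 + 9*e2 - 10*e3 - 7*e123


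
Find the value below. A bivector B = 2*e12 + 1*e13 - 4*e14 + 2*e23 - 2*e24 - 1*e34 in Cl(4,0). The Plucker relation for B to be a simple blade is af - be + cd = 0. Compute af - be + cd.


Plucker relation: af - be + cd
a*f = 2*(-1) = -2
b*e = 1*(-2) = -2
c*d = (-4)*2 = -8
af - be + cd = -2 - (-2) + (-8)
= -8


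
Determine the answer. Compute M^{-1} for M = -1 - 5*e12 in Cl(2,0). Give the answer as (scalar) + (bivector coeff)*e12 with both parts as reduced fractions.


M = -1 - 5*e12, where e12^2 = -1.
Since M commutes with its reverse ~M = a - b*e12, M * ~M = a^2 - b^2*e12^2 = a^2 + b^2.
So M^{-1} = ~M / (a^2 + b^2) = (a - b*e12)/(a^2 + b^2).
a^2 + b^2 = 1 + 25 = 26
Scalar part = -1/26 = -1/26
Bivector coeff = 5/26 = 5/26
M^{-1} = -1/26 + 5/26*e12


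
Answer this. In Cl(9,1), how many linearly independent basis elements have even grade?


Even subalgebra dimension = 2^(n-1)
n = 9 + 1 = 10
2^(10 - 1) = 2^9 = 512
Verification: sum of C(10,k) for even k = 1 + 45 + 210 + 210 + 45 + 1 = 512
Result = 512


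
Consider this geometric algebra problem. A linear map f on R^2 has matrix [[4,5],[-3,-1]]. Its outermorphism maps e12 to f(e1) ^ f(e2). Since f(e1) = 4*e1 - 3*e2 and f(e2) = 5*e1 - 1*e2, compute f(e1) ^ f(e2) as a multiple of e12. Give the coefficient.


The outermorphism of a linear map f sends e1^e2 to f(e1)^f(e2).
f(e1) = 4*e1 - 3*e2
f(e2) = 5*e1 - 1*e2
f(e1) ^ f(e2) = (4*e1 - 3*e2) ^ (5*e1 - 1*e2)
= 4*(-1)*e12 + (-3)*5*e21
= (-4 - (-15))*e12
= 11*e12
Coefficient = 11


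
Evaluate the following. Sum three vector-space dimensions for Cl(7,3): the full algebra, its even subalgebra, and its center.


n = 7 + 3 = 10
Total dim = 2^10 = 1024
Even subalgebra dim = 2^9 = 512
n is even, so center dim = 1
Sum = 1024 + 512 + 1 = 1537


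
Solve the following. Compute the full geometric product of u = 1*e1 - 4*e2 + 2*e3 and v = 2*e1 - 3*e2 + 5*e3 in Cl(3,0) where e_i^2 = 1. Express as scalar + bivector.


In Cl(3,0): e_i^2 = 1, e_ie_j = -e_je_i for i != j.
Scalar part = u . v = 1*2 + (-4)*(-3) + 2*5
= 2 + 12 + 10 = 24
e12 coeff = 1*(-3) - (-4)*2 = -3 - (-8) = 5
e13 coeff = 1*5 - 2*2 = 5 - 4 = 1
e23 coeff = (-4)*5 - 2*(-3) = -20 - (-6) = -14
uv = 24 + 5*e12 + 1*e13 - 14*e23


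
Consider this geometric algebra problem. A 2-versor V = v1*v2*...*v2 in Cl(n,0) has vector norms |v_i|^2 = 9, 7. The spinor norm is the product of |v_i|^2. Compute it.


Spinor norm N(V) = |v1|^2 * |v2|^2 * ... * |v2|^2
= 9 * 7
Running product: 9, 63
N(V) = 63


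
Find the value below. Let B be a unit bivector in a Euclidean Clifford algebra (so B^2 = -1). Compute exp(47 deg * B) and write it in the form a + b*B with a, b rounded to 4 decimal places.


For a unit bivector B with B^2 = -1, the exponential series gives
e^(theta*B) = cos(theta) + sin(theta)*B (the GA analogue of Euler's formula).
theta = 47 degrees = 0.820305 rad
cos(47 deg) = 0.6820
sin(47 deg) = 0.7314
exp(theta*B) = 0.6820 + 0.7314*B


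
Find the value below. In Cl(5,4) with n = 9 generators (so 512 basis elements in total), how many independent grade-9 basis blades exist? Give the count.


Number of grade-k basis blades in Cl(p,q) with n = p + q is C(n, k).
n = 5 + 4 = 9
C(9, 9) = 9! / (9! * 0!)
= 362880 / (362880 * 1)
= 1


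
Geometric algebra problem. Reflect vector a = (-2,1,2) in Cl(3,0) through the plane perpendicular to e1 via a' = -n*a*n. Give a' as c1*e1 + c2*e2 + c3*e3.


Reflection formula: a' = -n*a*n, with n = e1 (unit vector, n^2 = 1).
For reflection through hyperplane perp to e1:
The component along e1 flips sign, others stay.
a = (-2, 1, 2)
a' = (2, 1, 2)
a' = 2*e1 + 1*e2 + 2*e3


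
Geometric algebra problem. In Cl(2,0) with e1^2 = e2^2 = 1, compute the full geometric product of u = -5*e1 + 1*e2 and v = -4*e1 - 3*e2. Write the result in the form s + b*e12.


Expand: (-5*e1 + 1*e2)(-4*e1 - 3*e2)
= (-5)*(-4)*e1e1 + (-5)*(-3)*e1e2 + 1*(-4)*e2e1 + 1*(-3)*e2e2
Using e1^2 = e2^2 = 1, e2e1 = -e1e2:
Scalar part s = (-5)*(-4) + 1*(-3) = 20 + (-3) = 17
Bivector part b = (-5)*(-3) - 1*(-4) = 15 - (-4) = 19
uv = 17 + 19*e12


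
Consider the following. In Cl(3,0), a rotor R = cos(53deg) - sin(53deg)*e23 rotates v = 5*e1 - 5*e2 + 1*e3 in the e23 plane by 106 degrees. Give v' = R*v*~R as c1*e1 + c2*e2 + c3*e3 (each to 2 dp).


Rotor R = cos(53deg) - sin(53deg)*e23
Rotation angle theta = 2 * 53 = 106 degrees in the e23 plane (e2 -> e3).
The component perpendicular to the plane (e1) is invariant: v'_1 = v1 = 5.00
cos(106deg) = -0.2756, sin(106deg) = 0.9613
v'_2 = v2*cos(theta) - v3*sin(theta) = -5*(-0.2756) - 1*0.9613 = 0.42
v'_3 = v2*sin(theta) + v3*cos(theta) = -5*0.9613 + 1*(-0.2756) = -5.08
v' = 5.00*e1 + 0.42*e2 - 5.08*e3


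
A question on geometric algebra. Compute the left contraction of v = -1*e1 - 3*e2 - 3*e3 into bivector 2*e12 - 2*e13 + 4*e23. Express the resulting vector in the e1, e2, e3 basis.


Left contraction v _| B = <vB>_1 (grade-1 part of the geometric product vB).
Using e1_|e12 = e2, e2_|e12 = -e1, e1_|e13 = e3, e3_|e13 = -e1, e2_|e23 = e3, e3_|e23 = -e2:
e1 coeff: -v2*b12 - v3*b13 = -(-3)*(2) - (-3)*(-2) = 0
e2 coeff: v1*b12 - v3*b23 = (-1)*(2) - (-3)*(4) = 10
e3 coeff: v1*b13 + v2*b23 = (-1)*(-2) + (-3)*(4) = -10
v _| B = 0*e1 + 10*e2 - 10*e3


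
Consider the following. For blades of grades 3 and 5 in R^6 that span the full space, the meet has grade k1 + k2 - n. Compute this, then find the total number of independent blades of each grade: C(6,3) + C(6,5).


Meet grade = grade(A) + grade(B) - n
= 3 + 5 - 6 = 2
C(6,3) = 20
C(6,5) = 6
dim_A + dim_B = 20 + 6 = 26


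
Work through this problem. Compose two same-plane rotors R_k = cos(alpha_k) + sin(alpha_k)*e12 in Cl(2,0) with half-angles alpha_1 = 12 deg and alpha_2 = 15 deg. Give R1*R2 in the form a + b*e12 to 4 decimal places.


Same-plane rotors commute and their half-angles add:
R1*R2 = cos(a1 + a2) + sin(a1 + a2)*e12.
a1 + a2 = 12 + 15 = 27 deg
cos(27 deg) = 0.8910
sin(27 deg) = 0.4540
R1*R2 = 0.8910 + 0.4540*e12


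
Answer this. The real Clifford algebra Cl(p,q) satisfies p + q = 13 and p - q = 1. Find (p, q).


We need p + q = 13 and p - q = 1.
Adding: 2p = 13 + 1 = 14, so p = 7.
Then q = 13 - 7 = 6.
(p, q) = (7, 6)


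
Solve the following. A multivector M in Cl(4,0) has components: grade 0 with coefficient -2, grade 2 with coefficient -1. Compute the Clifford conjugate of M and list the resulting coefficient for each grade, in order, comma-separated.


Clifford conjugate sign for grade k: (-1)^(k(k+1)/2)
Grade 0: (-1)^(0*1/2) = (-1)^0 = 1, coeff -2 -> -2
Grade 2: (-1)^(2*3/2) = (-1)^3 = -1, coeff -1 -> 1
Conjugated coefficients: -2, 1


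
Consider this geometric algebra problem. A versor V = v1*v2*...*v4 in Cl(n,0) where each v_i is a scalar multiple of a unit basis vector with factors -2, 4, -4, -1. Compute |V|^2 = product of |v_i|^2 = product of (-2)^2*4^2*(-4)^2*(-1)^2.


Each vector v_i has |v_i|^2 = s_i^2
Squared scales: (-2)^2 = 4, 4^2 = 16, (-4)^2 = 16, (-1)^2 = 1
|V|^2 = 4 * 16 * 16 * 1
= 1024


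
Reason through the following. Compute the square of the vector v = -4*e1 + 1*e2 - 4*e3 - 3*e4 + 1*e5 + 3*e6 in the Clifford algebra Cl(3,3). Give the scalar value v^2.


v^2 = sum of c_i^2 * e_i^2
Positive signature terms (e_i^2 = +1): (-4)^2 + 1^2 + (-4)^2 = 33
Negative signature terms (e_j^2 = -1): (-3)^2 + 1^2 + 3^2 = 19
v^2 = 33 - 19 = 14


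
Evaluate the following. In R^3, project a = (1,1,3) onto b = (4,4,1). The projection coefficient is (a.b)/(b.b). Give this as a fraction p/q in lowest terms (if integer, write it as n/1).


Projection coefficient = (a . b) / (b . b)
a . b = 1*4 + 1*4 + 3*1
= 4 + 4 + 3 = 11
b . b = 4^2 + 4^2 + 1^2
= 16 + 16 + 1 = 33
Coefficient = 11/33
In lowest terms: 1/3


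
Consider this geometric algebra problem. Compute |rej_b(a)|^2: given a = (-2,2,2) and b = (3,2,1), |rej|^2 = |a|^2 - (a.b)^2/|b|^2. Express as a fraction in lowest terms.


|a|^2 = (-2)^2 + 2^2 + 2^2 = 12
|b|^2 = 3^2 + 2^2 + 1^2 = 14
a . b = (-2)*3 + 2*2 + 2*1 = 0
(a.b)^2 = 0^2 = 0
|rej|^2 = 12 - 0/14
= (168 - 0)/14
= 168/14
In lowest terms: 12/1


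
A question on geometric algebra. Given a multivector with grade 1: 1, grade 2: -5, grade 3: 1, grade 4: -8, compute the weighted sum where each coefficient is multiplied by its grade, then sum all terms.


Grade-weighted sum = sum of grade_k * coefficient_k
1*1 = 1
2*(-5) = -10
3*1 = 3
4*(-8) = -32
Total = 1 + (-10) + 3 + (-32) = -38


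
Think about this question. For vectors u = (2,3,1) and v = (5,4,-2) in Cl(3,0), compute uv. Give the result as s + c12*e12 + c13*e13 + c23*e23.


In Cl(3,0): e_i^2 = 1, e_ie_j = -e_je_i for i != j.
Scalar part = u . v = 2*5 + 3*4 + 1*(-2)
= 10 + 12 + (-2) = 20
e12 coeff = 2*4 - 3*5 = 8 - 15 = -7
e13 coeff = 2*(-2) - 1*5 = -4 - 5 = -9
e23 coeff = 3*(-2) - 1*4 = -6 - 4 = -10
uv = 20 - 7*e12 - 9*e13 - 10*e23


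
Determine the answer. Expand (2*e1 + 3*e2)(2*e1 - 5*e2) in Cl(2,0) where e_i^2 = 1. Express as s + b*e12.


Expand: (2*e1 + 3*e2)(2*e1 - 5*e2)
= 2*2*e1e1 + 2*(-5)*e1e2 + 3*2*e2e1 + 3*(-5)*e2e2
Using e1^2 = e2^2 = 1, e2e1 = -e1e2:
Scalar part s = 2*2 + 3*(-5) = 4 + (-15) = -11
Bivector part b = 2*(-5) - 3*2 = -10 - 6 = -16
uv = -11 - 16*e12


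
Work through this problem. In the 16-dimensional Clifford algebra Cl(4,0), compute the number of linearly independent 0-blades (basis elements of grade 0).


Number of grade-k basis blades in Cl(p,q) with n = p + q is C(n, k).
n = 4 + 0 = 4
C(4, 0) = 4! / (0! * 4!)
= 24 / (1 * 24)
= 1


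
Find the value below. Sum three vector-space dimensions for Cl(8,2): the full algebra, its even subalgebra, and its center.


n = 8 + 2 = 10
Total dim = 2^10 = 1024
Even subalgebra dim = 2^9 = 512
n is even, so center dim = 1
Sum = 1024 + 512 + 1 = 1537


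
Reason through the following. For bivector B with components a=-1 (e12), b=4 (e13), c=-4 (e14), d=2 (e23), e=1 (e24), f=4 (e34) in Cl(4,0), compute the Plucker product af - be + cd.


Plucker relation: af - be + cd
a*f = (-1)*4 = -4
b*e = 4*1 = 4
c*d = (-4)*2 = -8
af - be + cd = -4 - 4 + (-8)
= -16


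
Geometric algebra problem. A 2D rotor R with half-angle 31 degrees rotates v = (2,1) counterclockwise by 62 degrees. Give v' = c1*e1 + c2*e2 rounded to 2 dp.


Rotor R = cos(31deg) - sin(31deg)*e12
Rotation angle theta = 2 * 31 = 62 degrees
v' = R*v*~R rotates v by theta.
cos(62deg) = 0.4695, sin(62deg) = 0.8829
v'_1 = 2*cos(62deg) - 1*sin(62deg)
= 2*0.4695 - 1*0.8829
= 0.06
v'_2 = 2*sin(62deg) + 1*cos(62deg)
= 2*0.8829 + 1*0.4695
= 2.24
v' = 0.06*e1 + 2.24*e2


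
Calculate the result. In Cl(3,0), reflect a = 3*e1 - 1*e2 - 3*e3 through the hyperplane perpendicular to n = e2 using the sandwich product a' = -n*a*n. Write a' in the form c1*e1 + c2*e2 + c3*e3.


Reflection formula: a' = -n*a*n, with n = e2 (unit vector, n^2 = 1).
For reflection through hyperplane perp to e2:
The component along e2 flips sign, others stay.
a = (3, -1, -3)
a' = (3, 1, -3)
a' = 3*e1 + 1*e2 - 3*e3


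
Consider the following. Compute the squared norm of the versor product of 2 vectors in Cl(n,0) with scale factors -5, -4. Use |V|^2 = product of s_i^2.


Each vector v_i has |v_i|^2 = s_i^2
Squared scales: (-5)^2 = 25, (-4)^2 = 16
|V|^2 = 25 * 16
= 400


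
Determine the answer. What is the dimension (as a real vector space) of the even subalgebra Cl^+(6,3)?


Even subalgebra dimension = 2^(n-1)
n = 6 + 3 = 9
2^(9 - 1) = 2^8 = 256
Verification: sum of C(9,k) for even k = 1 + 36 + 126 + 84 + 9 = 256
Result = 256


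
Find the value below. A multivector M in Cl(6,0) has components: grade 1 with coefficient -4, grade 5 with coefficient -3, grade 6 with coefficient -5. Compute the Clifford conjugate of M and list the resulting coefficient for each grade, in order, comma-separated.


Clifford conjugate sign for grade k: (-1)^(k(k+1)/2)
Grade 1: (-1)^(1*2/2) = (-1)^1 = -1, coeff -4 -> 4
Grade 5: (-1)^(5*6/2) = (-1)^15 = -1, coeff -3 -> 3
Grade 6: (-1)^(6*7/2) = (-1)^21 = -1, coeff -5 -> 5
Conjugated coefficients: 4, 3, 5


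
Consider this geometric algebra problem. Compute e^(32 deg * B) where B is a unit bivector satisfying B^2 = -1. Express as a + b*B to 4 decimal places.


For a unit bivector B with B^2 = -1, the exponential series gives
e^(theta*B) = cos(theta) + sin(theta)*B (the GA analogue of Euler's formula).
theta = 32 degrees = 0.558505 rad
cos(32 deg) = 0.8480
sin(32 deg) = 0.5299
exp(theta*B) = 0.8480 + 0.5299*B


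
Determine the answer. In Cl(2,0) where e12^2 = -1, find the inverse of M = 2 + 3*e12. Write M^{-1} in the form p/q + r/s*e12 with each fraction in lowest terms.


M = 2 + 3*e12, where e12^2 = -1.
Since M commutes with its reverse ~M = a - b*e12, M * ~M = a^2 - b^2*e12^2 = a^2 + b^2.
So M^{-1} = ~M / (a^2 + b^2) = (a - b*e12)/(a^2 + b^2).
a^2 + b^2 = 4 + 9 = 13
Scalar part = 2/13 = 2/13
Bivector coeff = -3/13 = -3/13
M^{-1} = 2/13 - 3/13*e12


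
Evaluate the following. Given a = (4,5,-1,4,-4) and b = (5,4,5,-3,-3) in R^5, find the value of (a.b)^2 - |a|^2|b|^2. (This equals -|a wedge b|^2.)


a . b = 4*5 + 5*4 + (-1)*5 + 4*(-3) + (-4)*(-3)
= 20 + 20 + (-5) + (-12) + 12 = 35
|a|^2 = 4^2 + 5^2 + (-1)^2 + 4^2 + (-4)^2 = 74
|b|^2 = 5^2 + 4^2 + 5^2 + (-3)^2 + (-3)^2 = 84
(a.b)^2 = 35^2 = 1225
|a|^2 * |b|^2 = 74 * 84 = 6216
Result = 1225 - 6216 = -4991


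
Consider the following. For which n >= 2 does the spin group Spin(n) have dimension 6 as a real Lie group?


dim Spin(n) = dim so(n) = n(n-1)/2.
Solve n(n-1)/2 = 6, i.e. n^2 - n - 12 = 0.
Discriminant = 1 + 8*6 = 49
n = (1 + sqrt(49))/2 = (1 + 7)/2 = 4


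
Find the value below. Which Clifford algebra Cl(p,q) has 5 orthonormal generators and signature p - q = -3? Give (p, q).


We need p + q = 5 and p - q = -3.
Adding: 2p = 5 + (-3) = 2, so p = 1.
Then q = 5 - 1 = 4.
(p, q) = (1, 4)


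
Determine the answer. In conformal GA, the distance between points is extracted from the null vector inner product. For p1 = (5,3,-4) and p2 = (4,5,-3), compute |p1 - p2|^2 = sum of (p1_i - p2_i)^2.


p1 - p2 = (1, -2, -1)
|p1 - p2|^2 = 1^2 + (-2)^2 + (-1)^2
= 1 + 4 + 1
= 6


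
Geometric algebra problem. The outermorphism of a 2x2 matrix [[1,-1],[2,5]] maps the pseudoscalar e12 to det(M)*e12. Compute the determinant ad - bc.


The outermorphism of a linear map f sends e1^e2 to f(e1)^f(e2).
f(e1) = 1*e1 + 2*e2
f(e2) = -1*e1 + 5*e2
f(e1) ^ f(e2) = (1*e1 + 2*e2) ^ (-1*e1 + 5*e2)
= 1*5*e12 + 2*(-1)*e21
= (5 - (-2))*e12
= 7*e12
Coefficient = 7


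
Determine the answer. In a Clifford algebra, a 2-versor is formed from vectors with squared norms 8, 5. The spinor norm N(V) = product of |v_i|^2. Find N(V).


Spinor norm N(V) = |v1|^2 * |v2|^2 * ... * |v2|^2
= 8 * 5
Running product: 8, 40
N(V) = 40


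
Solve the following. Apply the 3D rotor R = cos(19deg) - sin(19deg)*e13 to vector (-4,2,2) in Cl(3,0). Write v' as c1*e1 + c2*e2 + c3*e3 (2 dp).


Rotor R = cos(19deg) - sin(19deg)*e13
Rotation angle theta = 2 * 19 = 38 degrees in the e13 plane (e1 -> e3).
The component perpendicular to the plane (e2) is invariant: v'_2 = v2 = 2.00
cos(38deg) = 0.7880, sin(38deg) = 0.6157
v'_1 = v1*cos(theta) - v3*sin(theta) = -4*0.7880 - 2*0.6157 = -4.38
v'_3 = v1*sin(theta) + v3*cos(theta) = -4*0.6157 + 2*0.7880 = -0.89
v' = -4.38*e1 + 2.00*e2 - 0.89*e3


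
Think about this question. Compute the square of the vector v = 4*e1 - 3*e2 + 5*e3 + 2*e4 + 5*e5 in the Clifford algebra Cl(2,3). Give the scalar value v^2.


v^2 = sum of c_i^2 * e_i^2
Positive signature terms (e_i^2 = +1): 4^2 + (-3)^2 = 25
Negative signature terms (e_j^2 = -1): 5^2 + 2^2 + 5^2 = 54
v^2 = 25 - 54 = -29


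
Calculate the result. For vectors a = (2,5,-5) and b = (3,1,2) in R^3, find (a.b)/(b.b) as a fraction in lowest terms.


Projection coefficient = (a . b) / (b . b)
a . b = 2*3 + 5*1 + (-5)*2
= 6 + 5 + (-10) = 1
b . b = 3^2 + 1^2 + 2^2
= 9 + 1 + 4 = 14
Coefficient = 1/14
In lowest terms: 1/14


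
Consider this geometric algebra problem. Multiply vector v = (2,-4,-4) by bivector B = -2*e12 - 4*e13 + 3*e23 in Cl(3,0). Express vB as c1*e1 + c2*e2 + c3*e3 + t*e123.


vB has grade-1 (vector) and grade-3 (trivector) parts: vB = (v _| B) + (v ^ B).
Vector part <vB>_1:
  e1: -v2*b12 - v3*b13 = -(-4)*(-2) - (-4)*(-4) = -24
  e2: v1*b12 - v3*b23 = (2)*(-2) - (-4)*(3) = 8
  e3: v1*b13 + v2*b23 = (2)*(-4) + (-4)*(3) = -20
Trivector part <vB>_3:
  e123: v1*b23 - v2*b13 + v3*b12 = (2)*(3) - (-4)*(-4) + (-4)*(-2) = -2
vB = -24*e1 + 8*e2 - 20*e3 - 2*e123


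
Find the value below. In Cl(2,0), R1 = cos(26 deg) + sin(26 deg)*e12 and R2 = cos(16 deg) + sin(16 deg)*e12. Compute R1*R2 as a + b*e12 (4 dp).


Same-plane rotors commute and their half-angles add:
R1*R2 = cos(a1 + a2) + sin(a1 + a2)*e12.
a1 + a2 = 26 + 16 = 42 deg
cos(42 deg) = 0.7431
sin(42 deg) = 0.6691
R1*R2 = 0.7431 + 0.6691*e12


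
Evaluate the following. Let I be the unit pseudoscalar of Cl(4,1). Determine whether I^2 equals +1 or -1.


The pseudoscalar I = e1...e_n (product of all n generators) of Cl(p,q) satisfies I^2 = (-1)^(q + n(n-1)/2).
p = 4, q = 1, n = p + q = 5
n(n-1)/2 = 5 * 4 / 2 = 10
Exponent = q + n(n-1)/2 = 1 + 10 = 11
I^2 = (-1)^11 = -1


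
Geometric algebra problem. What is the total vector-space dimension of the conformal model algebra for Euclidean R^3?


The conformal model of R^3 uses Cl(4,1): the 3 Euclidean generators plus two extra orthogonal generators e+ (e+^2 = +1) and e- (e-^2 = -1), from which the null vectors e0, einf are built.
Number of generators m = 3 + 2 = 5.
dim Cl(p,q) = 2^m = 2^5 = 32


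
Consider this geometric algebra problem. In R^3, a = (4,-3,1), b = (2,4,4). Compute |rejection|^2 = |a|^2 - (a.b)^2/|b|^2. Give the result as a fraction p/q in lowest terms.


|a|^2 = 4^2 + (-3)^2 + 1^2 = 26
|b|^2 = 2^2 + 4^2 + 4^2 = 36
a . b = 4*2 + (-3)*4 + 1*4 = 0
(a.b)^2 = 0^2 = 0
|rej|^2 = 26 - 0/36
= (936 - 0)/36
= 936/36
In lowest terms: 26/1


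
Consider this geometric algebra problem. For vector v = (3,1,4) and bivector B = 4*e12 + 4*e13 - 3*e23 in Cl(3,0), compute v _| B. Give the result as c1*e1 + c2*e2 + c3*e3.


Left contraction v _| B = <vB>_1 (grade-1 part of the geometric product vB).
Using e1_|e12 = e2, e2_|e12 = -e1, e1_|e13 = e3, e3_|e13 = -e1, e2_|e23 = e3, e3_|e23 = -e2:
e1 coeff: -v2*b12 - v3*b13 = -(1)*(4) - (4)*(4) = -20
e2 coeff: v1*b12 - v3*b23 = (3)*(4) - (4)*(-3) = 24
e3 coeff: v1*b13 + v2*b23 = (3)*(4) + (1)*(-3) = 9
v _| B = -20*e1 + 24*e2 + 9*e3


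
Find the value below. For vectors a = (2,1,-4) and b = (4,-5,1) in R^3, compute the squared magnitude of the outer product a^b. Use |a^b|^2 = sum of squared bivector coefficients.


a wedge b = (a1*b2 - a2*b1)*e12 + (a1*b3 - a3*b1)*e13 + (a2*b3 - a3*b2)*e23
e12 coeff: 2*(-5) - 1*4 = -10 - 4 = -14
e13 coeff: 2*1 - (-4)*4 = 2 - (-16) = 18
e23 coeff: 1*1 - (-4)*(-5) = 1 - 20 = -19
|a wedge b|^2 = (-14)^2 + 18^2 + (-19)^2
= 196 + 324 + 361
= 881


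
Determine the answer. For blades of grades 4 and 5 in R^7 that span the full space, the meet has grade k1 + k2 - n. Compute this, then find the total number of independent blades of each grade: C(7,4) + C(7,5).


Meet grade = grade(A) + grade(B) - n
= 4 + 5 - 7 = 2
C(7,4) = 35
C(7,5) = 21
dim_A + dim_B = 35 + 21 = 56


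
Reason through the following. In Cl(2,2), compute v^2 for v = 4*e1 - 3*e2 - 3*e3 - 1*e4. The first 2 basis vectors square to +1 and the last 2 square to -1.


v^2 = sum of c_i^2 * e_i^2
Positive signature terms (e_i^2 = +1): 4^2 + (-3)^2 = 25
Negative signature terms (e_j^2 = -1): (-3)^2 + (-1)^2 = 10
v^2 = 25 - 10 = 15


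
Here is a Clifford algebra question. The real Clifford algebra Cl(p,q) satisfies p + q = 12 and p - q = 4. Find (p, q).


We need p + q = 12 and p - q = 4.
Adding: 2p = 12 + 4 = 16, so p = 8.
Then q = 12 - 8 = 4.
(p, q) = (8, 4)


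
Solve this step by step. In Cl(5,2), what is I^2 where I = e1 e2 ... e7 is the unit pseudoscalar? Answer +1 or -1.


The pseudoscalar I = e1...e_n (product of all n generators) of Cl(p,q) satisfies I^2 = (-1)^(q + n(n-1)/2).
p = 5, q = 2, n = p + q = 7
n(n-1)/2 = 7 * 6 / 2 = 21
Exponent = q + n(n-1)/2 = 2 + 21 = 23
I^2 = (-1)^23 = -1


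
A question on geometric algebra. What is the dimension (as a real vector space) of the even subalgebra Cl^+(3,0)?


Even subalgebra dimension = 2^(n-1)
n = 3 + 0 = 3
2^(3 - 1) = 2^2 = 4
Verification: sum of C(3,k) for even k = 1 + 3 = 4
Result = 4


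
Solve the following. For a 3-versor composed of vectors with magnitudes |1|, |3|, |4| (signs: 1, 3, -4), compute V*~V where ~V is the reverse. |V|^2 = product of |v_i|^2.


Each vector v_i has |v_i|^2 = s_i^2
Squared scales: 1^2 = 1, 3^2 = 9, (-4)^2 = 16
|V|^2 = 1 * 9 * 16
= 144


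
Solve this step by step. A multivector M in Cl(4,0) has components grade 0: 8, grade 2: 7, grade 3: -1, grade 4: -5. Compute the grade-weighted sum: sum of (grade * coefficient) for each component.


Grade-weighted sum = sum of grade_k * coefficient_k
0*8 = 0
2*7 = 14
3*(-1) = -3
4*(-5) = -20
Total = 0 + 14 + (-3) + (-20) = -9


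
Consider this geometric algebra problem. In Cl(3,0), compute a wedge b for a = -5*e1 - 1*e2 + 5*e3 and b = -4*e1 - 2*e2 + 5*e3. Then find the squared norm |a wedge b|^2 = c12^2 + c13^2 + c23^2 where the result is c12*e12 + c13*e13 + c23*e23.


a wedge b = (a1*b2 - a2*b1)*e12 + (a1*b3 - a3*b1)*e13 + (a2*b3 - a3*b2)*e23
e12 coeff: (-5)*(-2) - (-1)*(-4) = 10 - 4 = 6
e13 coeff: (-5)*5 - 5*(-4) = -25 - (-20) = -5
e23 coeff: (-1)*5 - 5*(-2) = -5 - (-10) = 5
|a wedge b|^2 = 6^2 + (-5)^2 + 5^2
= 36 + 25 + 25
= 86


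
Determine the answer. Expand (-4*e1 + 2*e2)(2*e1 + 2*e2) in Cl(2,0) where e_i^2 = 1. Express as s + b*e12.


Expand: (-4*e1 + 2*e2)(2*e1 + 2*e2)
= (-4)*2*e1e1 + (-4)*2*e1e2 + 2*2*e2e1 + 2*2*e2e2
Using e1^2 = e2^2 = 1, e2e1 = -e1e2:
Scalar part s = (-4)*2 + 2*2 = -8 + 4 = -4
Bivector part b = (-4)*2 - 2*2 = -8 - 4 = -12
uv = -4 - 12*e12


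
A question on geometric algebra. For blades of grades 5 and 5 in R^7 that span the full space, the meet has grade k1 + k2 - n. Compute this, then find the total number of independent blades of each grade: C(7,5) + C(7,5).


Meet grade = grade(A) + grade(B) - n
= 5 + 5 - 7 = 3
C(7,5) = 21
C(7,5) = 21
dim_A + dim_B = 21 + 21 = 42


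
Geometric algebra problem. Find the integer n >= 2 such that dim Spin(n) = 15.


dim Spin(n) = dim so(n) = n(n-1)/2.
Solve n(n-1)/2 = 15, i.e. n^2 - n - 30 = 0.
Discriminant = 1 + 8*15 = 121
n = (1 + sqrt(121))/2 = (1 + 11)/2 = 6


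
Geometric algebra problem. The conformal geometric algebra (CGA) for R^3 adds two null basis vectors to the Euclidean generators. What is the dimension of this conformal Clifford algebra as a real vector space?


The conformal model of R^3 uses Cl(4,1): the 3 Euclidean generators plus two extra orthogonal generators e+ (e+^2 = +1) and e- (e-^2 = -1), from which the null vectors e0, einf are built.
Number of generators m = 3 + 2 = 5.
dim Cl(p,q) = 2^m = 2^5 = 32


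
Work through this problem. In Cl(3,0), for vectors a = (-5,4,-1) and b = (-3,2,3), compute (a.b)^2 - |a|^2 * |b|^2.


a . b = (-5)*(-3) + 4*2 + (-1)*3
= 15 + 8 + (-3) = 20
|a|^2 = (-5)^2 + 4^2 + (-1)^2 = 42
|b|^2 = (-3)^2 + 2^2 + 3^2 = 22
(a.b)^2 = 20^2 = 400
|a|^2 * |b|^2 = 42 * 22 = 924
Result = 400 - 924 = -524


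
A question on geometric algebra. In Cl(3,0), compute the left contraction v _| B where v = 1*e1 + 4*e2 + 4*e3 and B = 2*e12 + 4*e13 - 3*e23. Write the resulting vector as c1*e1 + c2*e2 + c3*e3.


Left contraction v _| B = <vB>_1 (grade-1 part of the geometric product vB).
Using e1_|e12 = e2, e2_|e12 = -e1, e1_|e13 = e3, e3_|e13 = -e1, e2_|e23 = e3, e3_|e23 = -e2:
e1 coeff: -v2*b12 - v3*b13 = -(4)*(2) - (4)*(4) = -24
e2 coeff: v1*b12 - v3*b23 = (1)*(2) - (4)*(-3) = 14
e3 coeff: v1*b13 + v2*b23 = (1)*(4) + (4)*(-3) = -8
v _| B = -24*e1 + 14*e2 - 8*e3


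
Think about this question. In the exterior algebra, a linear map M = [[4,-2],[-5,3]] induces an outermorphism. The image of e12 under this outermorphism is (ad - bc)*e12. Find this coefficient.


The outermorphism of a linear map f sends e1^e2 to f(e1)^f(e2).
f(e1) = 4*e1 - 5*e2
f(e2) = -2*e1 + 3*e2
f(e1) ^ f(e2) = (4*e1 - 5*e2) ^ (-2*e1 + 3*e2)
= 4*3*e12 + (-5)*(-2)*e21
= (12 - 10)*e12
= 2*e12
Coefficient = 2


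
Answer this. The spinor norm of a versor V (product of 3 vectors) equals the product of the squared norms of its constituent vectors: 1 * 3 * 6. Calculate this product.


Spinor norm N(V) = |v1|^2 * |v2|^2 * ... * |v3|^2
= 1 * 3 * 6
Running product: 1, 3, 18
N(V) = 18


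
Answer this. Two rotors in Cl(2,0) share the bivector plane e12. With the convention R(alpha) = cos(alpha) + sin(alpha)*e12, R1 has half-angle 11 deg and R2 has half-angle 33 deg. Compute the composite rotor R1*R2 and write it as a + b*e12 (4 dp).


Same-plane rotors commute and their half-angles add:
R1*R2 = cos(a1 + a2) + sin(a1 + a2)*e12.
a1 + a2 = 11 + 33 = 44 deg
cos(44 deg) = 0.7193
sin(44 deg) = 0.6947
R1*R2 = 0.7193 + 0.6947*e12


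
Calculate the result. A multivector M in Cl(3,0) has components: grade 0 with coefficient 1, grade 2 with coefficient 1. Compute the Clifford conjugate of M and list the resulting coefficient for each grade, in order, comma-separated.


Clifford conjugate sign for grade k: (-1)^(k(k+1)/2)
Grade 0: (-1)^(0*1/2) = (-1)^0 = 1, coeff 1 -> 1
Grade 2: (-1)^(2*3/2) = (-1)^3 = -1, coeff 1 -> -1
Conjugated coefficients: 1, -1


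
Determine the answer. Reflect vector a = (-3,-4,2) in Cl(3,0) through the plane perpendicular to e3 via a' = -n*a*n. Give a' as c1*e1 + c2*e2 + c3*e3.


Reflection formula: a' = -n*a*n, with n = e3 (unit vector, n^2 = 1).
For reflection through hyperplane perp to e3:
The component along e3 flips sign, others stay.
a = (-3, -4, 2)
a' = (-3, -4, -2)
a' = -3*e1 - 4*e2 - 2*e3


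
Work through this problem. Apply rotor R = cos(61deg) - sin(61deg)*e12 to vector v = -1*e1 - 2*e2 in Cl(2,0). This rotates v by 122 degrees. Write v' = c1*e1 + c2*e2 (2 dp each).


Rotor R = cos(61deg) - sin(61deg)*e12
Rotation angle theta = 2 * 61 = 122 degrees
v' = R*v*~R rotates v by theta.
cos(122deg) = -0.5299, sin(122deg) = 0.8480
v'_1 = -1*cos(122deg) - (-2)*sin(122deg)
= -1*(-0.5299) - (-2)*0.8480
= 2.23
v'_2 = -1*sin(122deg) + (-2)*cos(122deg)
= -1*0.8480 + (-2)*(-0.5299)
= 0.21
v' = 2.23*e1 + 0.21*e2


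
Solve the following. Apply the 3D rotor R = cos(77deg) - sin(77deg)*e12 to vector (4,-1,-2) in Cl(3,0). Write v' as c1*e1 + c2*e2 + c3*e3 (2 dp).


Rotor R = cos(77deg) - sin(77deg)*e12
Rotation angle theta = 2 * 77 = 154 degrees in the e12 plane (e1 -> e2).
The component perpendicular to the plane (e3) is invariant: v'_3 = v3 = -2.00
cos(154deg) = -0.8988, sin(154deg) = 0.4384
v'_1 = v1*cos(theta) - v2*sin(theta) = 4*(-0.8988) - (-1)*0.4384 = -3.16
v'_2 = v1*sin(theta) + v2*cos(theta) = 4*0.4384 + (-1)*(-0.8988) = 2.65
v' = -3.16*e1 + 2.65*e2 - 2.00*e3


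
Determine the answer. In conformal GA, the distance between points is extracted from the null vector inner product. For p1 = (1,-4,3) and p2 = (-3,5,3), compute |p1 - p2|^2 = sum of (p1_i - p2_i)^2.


p1 - p2 = (4, -9, 0)
|p1 - p2|^2 = 4^2 + (-9)^2 + 0^2
= 16 + 81 + 0
= 97


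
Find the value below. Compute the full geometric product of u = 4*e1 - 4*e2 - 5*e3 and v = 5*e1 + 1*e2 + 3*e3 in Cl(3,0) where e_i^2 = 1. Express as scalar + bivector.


In Cl(3,0): e_i^2 = 1, e_ie_j = -e_je_i for i != j.
Scalar part = u . v = 4*5 + (-4)*1 + (-5)*3
= 20 + (-4) + (-15) = 1
e12 coeff = 4*1 - (-4)*5 = 4 - (-20) = 24
e13 coeff = 4*3 - (-5)*5 = 12 - (-25) = 37
e23 coeff = (-4)*3 - (-5)*1 = -12 - (-5) = -7
uv = 1 + 24*e12 + 37*e13 - 7*e23


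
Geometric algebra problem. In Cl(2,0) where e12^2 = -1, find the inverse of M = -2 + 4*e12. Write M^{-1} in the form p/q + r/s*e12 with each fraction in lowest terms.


M = -2 + 4*e12, where e12^2 = -1.
Since M commutes with its reverse ~M = a - b*e12, M * ~M = a^2 - b^2*e12^2 = a^2 + b^2.
So M^{-1} = ~M / (a^2 + b^2) = (a - b*e12)/(a^2 + b^2).
a^2 + b^2 = 4 + 16 = 20
Scalar part = -2/20 = -1/10
Bivector coeff = -4/20 = -1/5
M^{-1} = -1/10 - 1/5*e12


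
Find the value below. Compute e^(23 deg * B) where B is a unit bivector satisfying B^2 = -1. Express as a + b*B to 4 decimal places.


For a unit bivector B with B^2 = -1, the exponential series gives
e^(theta*B) = cos(theta) + sin(theta)*B (the GA analogue of Euler's formula).
theta = 23 degrees = 0.401426 rad
cos(23 deg) = 0.9205
sin(23 deg) = 0.3907
exp(theta*B) = 0.9205 + 0.3907*B


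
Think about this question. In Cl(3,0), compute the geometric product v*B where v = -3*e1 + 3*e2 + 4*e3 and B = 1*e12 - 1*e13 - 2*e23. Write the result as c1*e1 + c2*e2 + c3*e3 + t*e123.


vB has grade-1 (vector) and grade-3 (trivector) parts: vB = (v _| B) + (v ^ B).
Vector part <vB>_1:
  e1: -v2*b12 - v3*b13 = -(3)*(1) - (4)*(-1) = 1
  e2: v1*b12 - v3*b23 = (-3)*(1) - (4)*(-2) = 5
  e3: v1*b13 + v2*b23 = (-3)*(-1) + (3)*(-2) = -3
Trivector part <vB>_3:
  e123: v1*b23 - v2*b13 + v3*b12 = (-3)*(-2) - (3)*(-1) + (4)*(1) = 13
vB = 1*e1 + 5*e2 - 3*e3 + 13*e123


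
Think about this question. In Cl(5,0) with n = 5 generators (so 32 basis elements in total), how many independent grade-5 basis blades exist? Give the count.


Number of grade-k basis blades in Cl(p,q) with n = p + q is C(n, k).
n = 5 + 0 = 5
C(5, 5) = 5! / (5! * 0!)
= 120 / (120 * 1)
= 1


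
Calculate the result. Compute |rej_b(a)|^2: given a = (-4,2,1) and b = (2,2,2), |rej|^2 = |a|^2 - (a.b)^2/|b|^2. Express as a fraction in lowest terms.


|a|^2 = (-4)^2 + 2^2 + 1^2 = 21
|b|^2 = 2^2 + 2^2 + 2^2 = 12
a . b = (-4)*2 + 2*2 + 1*2 = -2
(a.b)^2 = (-2)^2 = 4
|rej|^2 = 21 - 4/12
= (252 - 4)/12
= 248/12
In lowest terms: 62/3


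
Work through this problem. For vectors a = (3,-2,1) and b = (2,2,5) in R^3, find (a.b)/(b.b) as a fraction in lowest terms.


Projection coefficient = (a . b) / (b . b)
a . b = 3*2 + (-2)*2 + 1*5
= 6 + (-4) + 5 = 7
b . b = 2^2 + 2^2 + 5^2
= 4 + 4 + 25 = 33
Coefficient = 7/33
In lowest terms: 7/33


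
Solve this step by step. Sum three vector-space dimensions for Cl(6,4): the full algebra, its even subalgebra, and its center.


n = 6 + 4 = 10
Total dim = 2^10 = 1024
Even subalgebra dim = 2^9 = 512
n is even, so center dim = 1
Sum = 1024 + 512 + 1 = 1537


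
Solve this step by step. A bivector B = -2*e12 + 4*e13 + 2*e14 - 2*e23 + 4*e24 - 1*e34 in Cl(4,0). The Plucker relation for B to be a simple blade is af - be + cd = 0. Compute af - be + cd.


Plucker relation: af - be + cd
a*f = (-2)*(-1) = 2
b*e = 4*4 = 16
c*d = 2*(-2) = -4
af - be + cd = 2 - 16 + (-4)
= -18


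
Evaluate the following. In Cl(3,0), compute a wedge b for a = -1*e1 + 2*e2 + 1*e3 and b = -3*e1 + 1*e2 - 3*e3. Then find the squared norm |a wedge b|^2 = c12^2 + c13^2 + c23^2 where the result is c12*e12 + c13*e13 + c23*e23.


a wedge b = (a1*b2 - a2*b1)*e12 + (a1*b3 - a3*b1)*e13 + (a2*b3 - a3*b2)*e23
e12 coeff: (-1)*1 - 2*(-3) = -1 - (-6) = 5
e13 coeff: (-1)*(-3) - 1*(-3) = 3 - (-3) = 6
e23 coeff: 2*(-3) - 1*1 = -6 - 1 = -7
|a wedge b|^2 = 5^2 + 6^2 + (-7)^2
= 25 + 36 + 49
= 110


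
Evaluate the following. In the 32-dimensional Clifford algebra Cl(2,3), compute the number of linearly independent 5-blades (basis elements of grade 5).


Number of grade-k basis blades in Cl(p,q) with n = p + q is C(n, k).
n = 2 + 3 = 5
C(5, 5) = 5! / (5! * 0!)
= 120 / (120 * 1)
= 1


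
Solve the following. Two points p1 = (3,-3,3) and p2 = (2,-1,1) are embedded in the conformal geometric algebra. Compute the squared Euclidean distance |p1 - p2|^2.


p1 - p2 = (1, -2, 2)
|p1 - p2|^2 = 1^2 + (-2)^2 + 2^2
= 1 + 4 + 4
= 9


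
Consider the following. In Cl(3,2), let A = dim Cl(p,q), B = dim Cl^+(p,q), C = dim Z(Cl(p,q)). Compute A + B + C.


n = 3 + 2 = 5
Total dim = 2^5 = 32
Even subalgebra dim = 2^4 = 16
n is odd, so center dim = 2
Sum = 32 + 16 + 2 = 50


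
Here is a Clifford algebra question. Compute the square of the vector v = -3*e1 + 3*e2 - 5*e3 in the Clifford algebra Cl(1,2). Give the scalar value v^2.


v^2 = sum of c_i^2 * e_i^2
Positive signature terms (e_i^2 = +1): (-3)^2 = 9
Negative signature terms (e_j^2 = -1): 3^2 + (-5)^2 = 34
v^2 = 9 - 34 = -25


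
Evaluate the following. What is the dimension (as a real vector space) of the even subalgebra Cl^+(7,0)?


Even subalgebra dimension = 2^(n-1)
n = 7 + 0 = 7
2^(7 - 1) = 2^6 = 64
Verification: sum of C(7,k) for even k = 1 + 21 + 35 + 7 = 64
Result = 64


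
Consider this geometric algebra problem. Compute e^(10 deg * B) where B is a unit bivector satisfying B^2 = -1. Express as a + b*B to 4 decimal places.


For a unit bivector B with B^2 = -1, the exponential series gives
e^(theta*B) = cos(theta) + sin(theta)*B (the GA analogue of Euler's formula).
theta = 10 degrees = 0.174533 rad
cos(10 deg) = 0.9848
sin(10 deg) = 0.1736
exp(theta*B) = 0.9848 + 0.1736*B


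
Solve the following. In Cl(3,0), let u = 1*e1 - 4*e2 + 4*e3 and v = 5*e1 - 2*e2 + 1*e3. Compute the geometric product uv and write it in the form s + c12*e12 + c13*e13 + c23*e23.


In Cl(3,0): e_i^2 = 1, e_ie_j = -e_je_i for i != j.
Scalar part = u . v = 1*5 + (-4)*(-2) + 4*1
= 5 + 8 + 4 = 17
e12 coeff = 1*(-2) - (-4)*5 = -2 - (-20) = 18
e13 coeff = 1*1 - 4*5 = 1 - 20 = -19
e23 coeff = (-4)*1 - 4*(-2) = -4 - (-8) = 4
uv = 17 + 18*e12 - 19*e13 + 4*e23


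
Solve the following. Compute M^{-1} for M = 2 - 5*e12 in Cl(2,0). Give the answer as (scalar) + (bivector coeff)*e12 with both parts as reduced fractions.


M = 2 - 5*e12, where e12^2 = -1.
Since M commutes with its reverse ~M = a - b*e12, M * ~M = a^2 - b^2*e12^2 = a^2 + b^2.
So M^{-1} = ~M / (a^2 + b^2) = (a - b*e12)/(a^2 + b^2).
a^2 + b^2 = 4 + 25 = 29
Scalar part = 2/29 = 2/29
Bivector coeff = 5/29 = 5/29
M^{-1} = 2/29 + 5/29*e12


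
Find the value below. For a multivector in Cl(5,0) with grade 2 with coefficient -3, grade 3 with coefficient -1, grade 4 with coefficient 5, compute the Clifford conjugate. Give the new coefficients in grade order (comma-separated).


Clifford conjugate sign for grade k: (-1)^(k(k+1)/2)
Grade 2: (-1)^(2*3/2) = (-1)^3 = -1, coeff -3 -> 3
Grade 3: (-1)^(3*4/2) = (-1)^6 = 1, coeff -1 -> -1
Grade 4: (-1)^(4*5/2) = (-1)^10 = 1, coeff 5 -> 5
Conjugated coefficients: 3, -1, 5


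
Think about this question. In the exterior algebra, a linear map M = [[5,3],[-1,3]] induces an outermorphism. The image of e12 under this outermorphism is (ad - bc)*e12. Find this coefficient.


The outermorphism of a linear map f sends e1^e2 to f(e1)^f(e2).
f(e1) = 5*e1 - 1*e2
f(e2) = 3*e1 + 3*e2
f(e1) ^ f(e2) = (5*e1 - 1*e2) ^ (3*e1 + 3*e2)
= 5*3*e12 + (-1)*3*e21
= (15 - (-3))*e12
= 18*e12
Coefficient = 18


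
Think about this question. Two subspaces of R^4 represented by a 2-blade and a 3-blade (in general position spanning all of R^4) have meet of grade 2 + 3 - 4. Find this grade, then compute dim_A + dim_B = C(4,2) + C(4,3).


Meet grade = grade(A) + grade(B) - n
= 2 + 3 - 4 = 1
C(4,2) = 6
C(4,3) = 4
dim_A + dim_B = 6 + 4 = 10


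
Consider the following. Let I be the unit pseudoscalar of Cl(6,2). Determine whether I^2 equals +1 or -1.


The pseudoscalar I = e1...e_n (product of all n generators) of Cl(p,q) satisfies I^2 = (-1)^(q + n(n-1)/2).
p = 6, q = 2, n = p + q = 8
n(n-1)/2 = 8 * 7 / 2 = 28
Exponent = q + n(n-1)/2 = 2 + 28 = 30
I^2 = (-1)^30 = +1


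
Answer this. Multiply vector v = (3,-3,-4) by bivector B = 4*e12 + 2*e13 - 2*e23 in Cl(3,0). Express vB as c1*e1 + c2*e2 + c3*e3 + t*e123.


vB has grade-1 (vector) and grade-3 (trivector) parts: vB = (v _| B) + (v ^ B).
Vector part <vB>_1:
  e1: -v2*b12 - v3*b13 = -(-3)*(4) - (-4)*(2) = 20
  e2: v1*b12 - v3*b23 = (3)*(4) - (-4)*(-2) = 4
  e3: v1*b13 + v2*b23 = (3)*(2) + (-3)*(-2) = 12
Trivector part <vB>_3:
  e123: v1*b23 - v2*b13 + v3*b12 = (3)*(-2) - (-3)*(2) + (-4)*(4) = -16
vB = 20*e1 + 4*e2 + 12*e3 - 16*e123


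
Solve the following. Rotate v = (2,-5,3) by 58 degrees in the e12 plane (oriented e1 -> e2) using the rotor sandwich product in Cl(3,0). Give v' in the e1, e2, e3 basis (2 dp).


Rotor R = cos(29deg) - sin(29deg)*e12
Rotation angle theta = 2 * 29 = 58 degrees in the e12 plane (e1 -> e2).
The component perpendicular to the plane (e3) is invariant: v'_3 = v3 = 3.00
cos(58deg) = 0.5299, sin(58deg) = 0.8480
v'_1 = v1*cos(theta) - v2*sin(theta) = 2*0.5299 - (-5)*0.8480 = 5.30
v'_2 = v1*sin(theta) + v2*cos(theta) = 2*0.8480 + (-5)*0.5299 = -0.95
v' = 5.30*e1 - 0.95*e2 + 3.00*e3
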